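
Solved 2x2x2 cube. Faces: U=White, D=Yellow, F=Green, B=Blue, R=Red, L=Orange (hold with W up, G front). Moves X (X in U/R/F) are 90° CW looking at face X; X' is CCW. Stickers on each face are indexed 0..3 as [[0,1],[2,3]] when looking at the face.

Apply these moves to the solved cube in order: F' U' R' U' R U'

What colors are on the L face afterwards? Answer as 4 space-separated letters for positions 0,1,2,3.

After move 1 (F'): F=GGGG U=WWRR R=YRYR D=OOYY L=OWOW
After move 2 (U'): U=WRWR F=OWGG R=GGYR B=YRBB L=BBOW
After move 3 (R'): R=GRGY U=WBWY F=ORGR D=OWYG B=YROB
After move 4 (U'): U=BYWW F=BBGR R=ORGY B=GROB L=YROW
After move 5 (R): R=GOYR U=BBWR F=BWGG D=OOYG B=WRYB
After move 6 (U'): U=BRBW F=YRGG R=BWYR B=GOYB L=WROW
Query: L face = WROW

Answer: W R O W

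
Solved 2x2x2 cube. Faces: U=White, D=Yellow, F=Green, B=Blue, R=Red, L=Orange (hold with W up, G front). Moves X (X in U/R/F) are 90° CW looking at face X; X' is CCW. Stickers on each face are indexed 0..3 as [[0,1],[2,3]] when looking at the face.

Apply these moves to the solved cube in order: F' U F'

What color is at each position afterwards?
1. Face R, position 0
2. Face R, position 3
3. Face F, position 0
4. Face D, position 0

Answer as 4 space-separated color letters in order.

Answer: O R R G

Derivation:
After move 1 (F'): F=GGGG U=WWRR R=YRYR D=OOYY L=OWOW
After move 2 (U): U=RWRW F=YRGG R=BBYR B=OWBB L=GGOW
After move 3 (F'): F=RGYG U=RWBY R=OBOR D=GWYY L=GWOR
Query 1: R[0] = O
Query 2: R[3] = R
Query 3: F[0] = R
Query 4: D[0] = G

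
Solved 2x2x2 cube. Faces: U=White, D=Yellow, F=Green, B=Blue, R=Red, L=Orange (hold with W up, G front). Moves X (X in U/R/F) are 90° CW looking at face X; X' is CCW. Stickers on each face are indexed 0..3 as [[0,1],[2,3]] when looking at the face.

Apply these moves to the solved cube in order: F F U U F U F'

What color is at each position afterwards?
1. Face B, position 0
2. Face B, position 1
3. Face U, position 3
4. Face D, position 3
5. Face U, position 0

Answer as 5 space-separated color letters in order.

Answer: O W W Y R

Derivation:
After move 1 (F): F=GGGG U=WWOO R=WRWR D=RRYY L=OYOY
After move 2 (F): F=GGGG U=WWYY R=OROR D=WWYY L=OROR
After move 3 (U): U=YWYW F=ORGG R=BBOR B=ORBB L=GGOR
After move 4 (U): U=YYWW F=BBGG R=OROR B=GGBB L=OROR
After move 5 (F): F=GBGB U=YYRR R=WRWR D=OOYY L=OWOW
After move 6 (U): U=RYRY F=WRGB R=GGWR B=OWBB L=GBOW
After move 7 (F'): F=RBWG U=RYGW R=OGOR D=BWYY L=GYOR
Query 1: B[0] = O
Query 2: B[1] = W
Query 3: U[3] = W
Query 4: D[3] = Y
Query 5: U[0] = R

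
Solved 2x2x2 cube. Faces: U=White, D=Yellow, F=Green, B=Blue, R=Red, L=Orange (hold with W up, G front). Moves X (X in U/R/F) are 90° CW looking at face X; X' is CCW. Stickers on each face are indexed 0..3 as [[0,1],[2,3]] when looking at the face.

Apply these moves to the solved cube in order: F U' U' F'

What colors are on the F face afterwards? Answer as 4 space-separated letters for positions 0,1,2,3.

After move 1 (F): F=GGGG U=WWOO R=WRWR D=RRYY L=OYOY
After move 2 (U'): U=WOWO F=OYGG R=GGWR B=WRBB L=BBOY
After move 3 (U'): U=OOWW F=BBGG R=OYWR B=GGBB L=WROY
After move 4 (F'): F=BGBG U=OOOW R=RYRR D=RYYY L=WWOW
Query: F face = BGBG

Answer: B G B G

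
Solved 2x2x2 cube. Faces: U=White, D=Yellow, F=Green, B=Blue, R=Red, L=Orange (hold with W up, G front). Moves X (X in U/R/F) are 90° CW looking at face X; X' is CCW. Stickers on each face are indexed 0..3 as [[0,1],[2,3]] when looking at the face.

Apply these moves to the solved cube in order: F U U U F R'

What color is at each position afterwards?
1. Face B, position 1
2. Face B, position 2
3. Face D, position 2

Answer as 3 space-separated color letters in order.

After move 1 (F): F=GGGG U=WWOO R=WRWR D=RRYY L=OYOY
After move 2 (U): U=OWOW F=WRGG R=BBWR B=OYBB L=GGOY
After move 3 (U): U=OOWW F=BBGG R=OYWR B=GGBB L=WROY
After move 4 (U): U=WOWO F=OYGG R=GGWR B=WRBB L=BBOY
After move 5 (F): F=GOGY U=WOYB R=WGOR D=WGYY L=BROR
After move 6 (R'): R=GRWO U=WBYW F=GOGB D=WOYY B=YRGB
Query 1: B[1] = R
Query 2: B[2] = G
Query 3: D[2] = Y

Answer: R G Y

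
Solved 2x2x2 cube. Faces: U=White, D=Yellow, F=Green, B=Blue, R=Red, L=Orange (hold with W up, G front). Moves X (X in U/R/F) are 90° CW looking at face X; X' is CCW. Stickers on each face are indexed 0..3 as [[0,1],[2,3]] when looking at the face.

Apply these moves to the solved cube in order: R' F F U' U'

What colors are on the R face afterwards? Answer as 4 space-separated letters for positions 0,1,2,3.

After move 1 (R'): R=RRRR U=WBWB F=GWGW D=YGYG B=YBYB
After move 2 (F): F=GGWW U=WBOO R=WRBR D=RRYG L=OYOG
After move 3 (F): F=WGWG U=WBGY R=OROR D=BWYG L=OROR
After move 4 (U'): U=BYWG F=ORWG R=WGOR B=ORYB L=YBOR
After move 5 (U'): U=YGBW F=YBWG R=OROR B=WGYB L=OROR
Query: R face = OROR

Answer: O R O R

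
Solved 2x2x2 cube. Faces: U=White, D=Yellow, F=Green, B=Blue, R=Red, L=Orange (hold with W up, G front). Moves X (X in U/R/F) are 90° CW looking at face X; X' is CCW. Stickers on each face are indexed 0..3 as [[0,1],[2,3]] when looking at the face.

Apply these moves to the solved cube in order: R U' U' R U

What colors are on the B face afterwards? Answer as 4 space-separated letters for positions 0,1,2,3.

After move 1 (R): R=RRRR U=WGWG F=GYGY D=YBYB B=WBWB
After move 2 (U'): U=GGWW F=OOGY R=GYRR B=RRWB L=WBOO
After move 3 (U'): U=GWGW F=WBGY R=OORR B=GYWB L=RROO
After move 4 (R): R=RORO U=GBGY F=WBGB D=YWYG B=WYWB
After move 5 (U): U=GGYB F=ROGB R=WYRO B=RRWB L=WBOO
Query: B face = RRWB

Answer: R R W B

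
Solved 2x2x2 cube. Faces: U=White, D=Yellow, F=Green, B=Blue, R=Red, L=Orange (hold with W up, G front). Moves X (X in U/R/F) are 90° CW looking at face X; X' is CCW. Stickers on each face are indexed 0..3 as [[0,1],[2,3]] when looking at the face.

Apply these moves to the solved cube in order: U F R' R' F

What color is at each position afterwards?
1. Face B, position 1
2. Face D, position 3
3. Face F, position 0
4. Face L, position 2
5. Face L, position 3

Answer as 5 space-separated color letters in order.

Answer: O G G O W

Derivation:
After move 1 (U): U=WWWW F=RRGG R=BBRR B=OOBB L=GGOO
After move 2 (F): F=GRGR U=WWOG R=WBWR D=RBYY L=GYOY
After move 3 (R'): R=BRWW U=WBOO F=GWGG D=RRYR B=YOBB
After move 4 (R'): R=RWBW U=WBOY F=GBGO D=RWYG B=RORB
After move 5 (F): F=GGOB U=WBYY R=OWYW D=BRYG L=GROW
Query 1: B[1] = O
Query 2: D[3] = G
Query 3: F[0] = G
Query 4: L[2] = O
Query 5: L[3] = W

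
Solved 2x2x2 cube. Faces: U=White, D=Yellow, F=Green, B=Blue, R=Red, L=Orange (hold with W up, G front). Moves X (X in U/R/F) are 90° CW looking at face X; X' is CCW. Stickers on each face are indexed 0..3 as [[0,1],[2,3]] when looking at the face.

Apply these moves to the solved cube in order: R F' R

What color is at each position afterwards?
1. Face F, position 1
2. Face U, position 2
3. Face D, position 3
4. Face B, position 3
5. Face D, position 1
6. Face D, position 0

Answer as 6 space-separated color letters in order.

After move 1 (R): R=RRRR U=WGWG F=GYGY D=YBYB B=WBWB
After move 2 (F'): F=YYGG U=WGRR R=BRYR D=OOYB L=OGOW
After move 3 (R): R=YBRR U=WYRG F=YOGB D=OWYW B=RBGB
Query 1: F[1] = O
Query 2: U[2] = R
Query 3: D[3] = W
Query 4: B[3] = B
Query 5: D[1] = W
Query 6: D[0] = O

Answer: O R W B W O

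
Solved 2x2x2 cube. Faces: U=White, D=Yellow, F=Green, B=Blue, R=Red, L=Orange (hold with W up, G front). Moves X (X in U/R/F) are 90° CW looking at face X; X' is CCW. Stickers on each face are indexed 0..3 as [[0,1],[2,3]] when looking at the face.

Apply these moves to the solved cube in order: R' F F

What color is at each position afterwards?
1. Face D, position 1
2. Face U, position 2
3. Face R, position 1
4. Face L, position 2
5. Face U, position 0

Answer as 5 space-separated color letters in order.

After move 1 (R'): R=RRRR U=WBWB F=GWGW D=YGYG B=YBYB
After move 2 (F): F=GGWW U=WBOO R=WRBR D=RRYG L=OYOG
After move 3 (F): F=WGWG U=WBGY R=OROR D=BWYG L=OROR
Query 1: D[1] = W
Query 2: U[2] = G
Query 3: R[1] = R
Query 4: L[2] = O
Query 5: U[0] = W

Answer: W G R O W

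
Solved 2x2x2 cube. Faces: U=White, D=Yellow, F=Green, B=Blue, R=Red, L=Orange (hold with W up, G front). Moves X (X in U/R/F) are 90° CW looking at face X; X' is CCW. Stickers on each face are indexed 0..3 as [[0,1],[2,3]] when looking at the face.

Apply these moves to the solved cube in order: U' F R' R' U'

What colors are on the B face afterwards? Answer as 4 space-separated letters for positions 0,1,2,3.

After move 1 (U'): U=WWWW F=OOGG R=GGRR B=RRBB L=BBOO
After move 2 (F): F=GOGO U=WWOB R=WGWR D=RGYY L=BYOY
After move 3 (R'): R=GRWW U=WBOR F=GWGB D=ROYO B=YRGB
After move 4 (R'): R=RWGW U=WGOY F=GBGR D=RWYB B=OROB
After move 5 (U'): U=GYWO F=BYGR R=GBGW B=RWOB L=OROY
Query: B face = RWOB

Answer: R W O B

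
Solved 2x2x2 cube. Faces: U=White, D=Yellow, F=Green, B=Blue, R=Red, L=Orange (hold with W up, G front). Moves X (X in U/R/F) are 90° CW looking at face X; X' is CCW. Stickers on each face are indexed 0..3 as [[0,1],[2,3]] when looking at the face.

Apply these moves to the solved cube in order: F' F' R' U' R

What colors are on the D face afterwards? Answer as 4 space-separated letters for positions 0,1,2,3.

Answer: W W Y R

Derivation:
After move 1 (F'): F=GGGG U=WWRR R=YRYR D=OOYY L=OWOW
After move 2 (F'): F=GGGG U=WWYY R=OROR D=WWYY L=OROR
After move 3 (R'): R=RROO U=WBYB F=GWGY D=WGYG B=YBWB
After move 4 (U'): U=BBWY F=ORGY R=GWOO B=RRWB L=YBOR
After move 5 (R): R=OGOW U=BRWY F=OGGG D=WWYR B=YRBB
Query: D face = WWYR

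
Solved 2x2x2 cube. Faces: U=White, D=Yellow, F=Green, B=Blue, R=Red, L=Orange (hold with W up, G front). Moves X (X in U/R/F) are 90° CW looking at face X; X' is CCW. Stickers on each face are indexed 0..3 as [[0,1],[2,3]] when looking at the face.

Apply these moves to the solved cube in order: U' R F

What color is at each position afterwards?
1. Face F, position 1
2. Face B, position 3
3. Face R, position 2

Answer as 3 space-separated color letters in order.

Answer: O B G

Derivation:
After move 1 (U'): U=WWWW F=OOGG R=GGRR B=RRBB L=BBOO
After move 2 (R): R=RGRG U=WOWG F=OYGY D=YBYR B=WRWB
After move 3 (F): F=GOYY U=WOOB R=WGGG D=RRYR L=BYOB
Query 1: F[1] = O
Query 2: B[3] = B
Query 3: R[2] = G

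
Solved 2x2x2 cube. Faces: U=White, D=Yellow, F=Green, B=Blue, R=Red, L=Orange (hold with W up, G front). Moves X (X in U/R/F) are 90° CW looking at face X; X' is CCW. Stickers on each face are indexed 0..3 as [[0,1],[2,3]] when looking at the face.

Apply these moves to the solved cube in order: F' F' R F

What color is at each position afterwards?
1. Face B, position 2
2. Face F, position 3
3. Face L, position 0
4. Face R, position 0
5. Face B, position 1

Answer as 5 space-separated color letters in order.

After move 1 (F'): F=GGGG U=WWRR R=YRYR D=OOYY L=OWOW
After move 2 (F'): F=GGGG U=WWYY R=OROR D=WWYY L=OROR
After move 3 (R): R=OORR U=WGYG F=GWGY D=WBYB B=YBWB
After move 4 (F): F=GGYW U=WGRR R=YOGR D=ROYB L=OWOB
Query 1: B[2] = W
Query 2: F[3] = W
Query 3: L[0] = O
Query 4: R[0] = Y
Query 5: B[1] = B

Answer: W W O Y B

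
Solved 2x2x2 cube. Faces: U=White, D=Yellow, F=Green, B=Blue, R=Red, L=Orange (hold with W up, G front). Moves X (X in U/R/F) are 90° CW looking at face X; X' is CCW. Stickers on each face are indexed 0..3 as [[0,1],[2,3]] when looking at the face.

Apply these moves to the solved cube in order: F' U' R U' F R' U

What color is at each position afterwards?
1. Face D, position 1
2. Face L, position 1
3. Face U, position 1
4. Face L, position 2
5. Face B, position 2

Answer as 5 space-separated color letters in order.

After move 1 (F'): F=GGGG U=WWRR R=YRYR D=OOYY L=OWOW
After move 2 (U'): U=WRWR F=OWGG R=GGYR B=YRBB L=BBOW
After move 3 (R): R=YGRG U=WWWG F=OOGY D=OBYY B=RRRB
After move 4 (U'): U=WGWW F=BBGY R=OORG B=YGRB L=RROW
After move 5 (F): F=GBYB U=WGWR R=WOWG D=ROYY L=ROOB
After move 6 (R'): R=OGWW U=WRWY F=GGYR D=RBYB B=YGOB
After move 7 (U): U=WWYR F=OGYR R=YGWW B=ROOB L=GGOB
Query 1: D[1] = B
Query 2: L[1] = G
Query 3: U[1] = W
Query 4: L[2] = O
Query 5: B[2] = O

Answer: B G W O O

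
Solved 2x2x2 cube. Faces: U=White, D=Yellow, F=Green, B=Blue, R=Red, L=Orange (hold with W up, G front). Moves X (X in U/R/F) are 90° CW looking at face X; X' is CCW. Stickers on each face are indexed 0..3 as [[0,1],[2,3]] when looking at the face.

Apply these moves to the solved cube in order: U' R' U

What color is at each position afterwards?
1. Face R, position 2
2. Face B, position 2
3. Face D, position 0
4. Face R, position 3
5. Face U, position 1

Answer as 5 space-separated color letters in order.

Answer: G Y Y R W

Derivation:
After move 1 (U'): U=WWWW F=OOGG R=GGRR B=RRBB L=BBOO
After move 2 (R'): R=GRGR U=WBWR F=OWGW D=YOYG B=YRYB
After move 3 (U): U=WWRB F=GRGW R=YRGR B=BBYB L=OWOO
Query 1: R[2] = G
Query 2: B[2] = Y
Query 3: D[0] = Y
Query 4: R[3] = R
Query 5: U[1] = W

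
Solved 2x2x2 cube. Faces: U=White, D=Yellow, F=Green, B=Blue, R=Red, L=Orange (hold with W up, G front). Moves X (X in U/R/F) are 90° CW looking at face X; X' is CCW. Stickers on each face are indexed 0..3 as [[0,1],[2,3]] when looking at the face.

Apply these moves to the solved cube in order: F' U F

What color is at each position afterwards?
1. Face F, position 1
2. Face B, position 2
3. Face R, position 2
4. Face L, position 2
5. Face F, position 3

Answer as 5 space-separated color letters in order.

After move 1 (F'): F=GGGG U=WWRR R=YRYR D=OOYY L=OWOW
After move 2 (U): U=RWRW F=YRGG R=BBYR B=OWBB L=GGOW
After move 3 (F): F=GYGR U=RWWG R=RBWR D=YBYY L=GOOO
Query 1: F[1] = Y
Query 2: B[2] = B
Query 3: R[2] = W
Query 4: L[2] = O
Query 5: F[3] = R

Answer: Y B W O R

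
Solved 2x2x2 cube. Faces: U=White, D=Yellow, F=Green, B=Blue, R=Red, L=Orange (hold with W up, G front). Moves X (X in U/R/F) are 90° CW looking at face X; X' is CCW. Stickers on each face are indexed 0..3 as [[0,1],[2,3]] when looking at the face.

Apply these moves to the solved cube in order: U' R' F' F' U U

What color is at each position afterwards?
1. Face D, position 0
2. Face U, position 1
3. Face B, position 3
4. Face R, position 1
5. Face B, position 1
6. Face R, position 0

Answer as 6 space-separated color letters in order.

After move 1 (U'): U=WWWW F=OOGG R=GGRR B=RRBB L=BBOO
After move 2 (R'): R=GRGR U=WBWR F=OWGW D=YOYG B=YRYB
After move 3 (F'): F=WWOG U=WBGG R=ORYR D=BOYG L=BROW
After move 4 (F'): F=WGWO U=WBOY R=ORBR D=RWYG L=BGOG
After move 5 (U): U=OWYB F=ORWO R=YRBR B=BGYB L=WGOG
After move 6 (U): U=YOBW F=YRWO R=BGBR B=WGYB L=OROG
Query 1: D[0] = R
Query 2: U[1] = O
Query 3: B[3] = B
Query 4: R[1] = G
Query 5: B[1] = G
Query 6: R[0] = B

Answer: R O B G G B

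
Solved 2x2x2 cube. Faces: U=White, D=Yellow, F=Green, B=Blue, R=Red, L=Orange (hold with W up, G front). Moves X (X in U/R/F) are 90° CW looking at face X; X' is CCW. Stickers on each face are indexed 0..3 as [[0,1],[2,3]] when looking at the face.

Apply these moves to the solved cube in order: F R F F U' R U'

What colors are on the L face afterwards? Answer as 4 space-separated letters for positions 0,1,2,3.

After move 1 (F): F=GGGG U=WWOO R=WRWR D=RRYY L=OYOY
After move 2 (R): R=WWRR U=WGOG F=GRGY D=RBYB B=OBWB
After move 3 (F): F=GGYR U=WGYY R=OWGR D=RWYB L=OROB
After move 4 (F): F=YGRG U=WGBR R=YWYR D=GOYB L=OROW
After move 5 (U'): U=GRWB F=ORRG R=YGYR B=YWWB L=OBOW
After move 6 (R): R=YYRG U=GRWG F=OORB D=GWYY B=BWRB
After move 7 (U'): U=RGGW F=OBRB R=OORG B=YYRB L=BWOW
Query: L face = BWOW

Answer: B W O W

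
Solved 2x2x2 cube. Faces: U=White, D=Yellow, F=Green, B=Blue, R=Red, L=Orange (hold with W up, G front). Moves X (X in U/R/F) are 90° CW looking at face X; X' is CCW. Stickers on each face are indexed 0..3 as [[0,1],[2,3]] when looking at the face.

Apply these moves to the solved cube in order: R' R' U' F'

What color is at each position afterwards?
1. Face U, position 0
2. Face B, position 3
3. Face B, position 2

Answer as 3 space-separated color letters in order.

Answer: Y B G

Derivation:
After move 1 (R'): R=RRRR U=WBWB F=GWGW D=YGYG B=YBYB
After move 2 (R'): R=RRRR U=WYWY F=GBGB D=YWYW B=GBGB
After move 3 (U'): U=YYWW F=OOGB R=GBRR B=RRGB L=GBOO
After move 4 (F'): F=OBOG U=YYGR R=WBYR D=BOYW L=GWOW
Query 1: U[0] = Y
Query 2: B[3] = B
Query 3: B[2] = G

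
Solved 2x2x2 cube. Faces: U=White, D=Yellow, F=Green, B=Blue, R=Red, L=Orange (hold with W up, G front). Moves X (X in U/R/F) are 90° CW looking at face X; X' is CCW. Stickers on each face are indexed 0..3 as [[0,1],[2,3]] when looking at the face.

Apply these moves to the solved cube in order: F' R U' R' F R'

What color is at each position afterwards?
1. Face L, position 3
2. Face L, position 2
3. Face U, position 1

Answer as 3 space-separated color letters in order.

Answer: W O B

Derivation:
After move 1 (F'): F=GGGG U=WWRR R=YRYR D=OOYY L=OWOW
After move 2 (R): R=YYRR U=WGRG F=GOGY D=OBYB B=RBWB
After move 3 (U'): U=GGWR F=OWGY R=GORR B=YYWB L=RBOW
After move 4 (R'): R=ORGR U=GWWY F=OGGR D=OWYY B=BYBB
After move 5 (F): F=GORG U=GWWB R=WRYR D=GOYY L=ROOW
After move 6 (R'): R=RRWY U=GBWB F=GWRB D=GOYG B=YYOB
Query 1: L[3] = W
Query 2: L[2] = O
Query 3: U[1] = B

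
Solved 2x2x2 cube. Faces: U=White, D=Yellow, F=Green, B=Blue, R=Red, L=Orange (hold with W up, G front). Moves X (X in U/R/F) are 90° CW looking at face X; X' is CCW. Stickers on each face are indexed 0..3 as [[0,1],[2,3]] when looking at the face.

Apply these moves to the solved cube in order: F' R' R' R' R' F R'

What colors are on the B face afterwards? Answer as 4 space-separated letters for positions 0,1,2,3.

After move 1 (F'): F=GGGG U=WWRR R=YRYR D=OOYY L=OWOW
After move 2 (R'): R=RRYY U=WBRB F=GWGR D=OGYG B=YBOB
After move 3 (R'): R=RYRY U=WORY F=GBGB D=OWYR B=GBGB
After move 4 (R'): R=YYRR U=WGRG F=GOGY D=OBYB B=RBWB
After move 5 (R'): R=YRYR U=WWRR F=GGGG D=OOYY B=BBBB
After move 6 (F): F=GGGG U=WWWW R=RRRR D=YYYY L=OOOO
After move 7 (R'): R=RRRR U=WBWB F=GWGW D=YGYG B=YBYB
Query: B face = YBYB

Answer: Y B Y B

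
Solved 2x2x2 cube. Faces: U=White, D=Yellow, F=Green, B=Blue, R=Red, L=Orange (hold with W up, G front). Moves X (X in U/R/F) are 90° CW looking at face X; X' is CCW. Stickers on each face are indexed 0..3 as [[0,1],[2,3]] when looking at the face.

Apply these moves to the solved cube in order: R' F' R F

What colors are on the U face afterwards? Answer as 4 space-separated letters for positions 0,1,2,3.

After move 1 (R'): R=RRRR U=WBWB F=GWGW D=YGYG B=YBYB
After move 2 (F'): F=WWGG U=WBRR R=GRYR D=OOYG L=OBOW
After move 3 (R): R=YGRR U=WWRG F=WOGG D=OYYY B=RBBB
After move 4 (F): F=GWGO U=WWWB R=RGGR D=RYYY L=OOOY
Query: U face = WWWB

Answer: W W W B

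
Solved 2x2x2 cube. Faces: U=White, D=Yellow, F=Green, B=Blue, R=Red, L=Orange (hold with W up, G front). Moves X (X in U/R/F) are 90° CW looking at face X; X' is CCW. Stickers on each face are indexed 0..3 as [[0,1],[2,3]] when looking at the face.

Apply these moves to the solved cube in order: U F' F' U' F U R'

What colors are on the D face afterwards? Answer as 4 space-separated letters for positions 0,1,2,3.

Answer: G G Y R

Derivation:
After move 1 (U): U=WWWW F=RRGG R=BBRR B=OOBB L=GGOO
After move 2 (F'): F=RGRG U=WWBR R=YBYR D=GOYY L=GWOW
After move 3 (F'): F=GGRR U=WWYY R=OBGR D=WWYY L=GROB
After move 4 (U'): U=WYWY F=GRRR R=GGGR B=OBBB L=OOOB
After move 5 (F): F=RGRR U=WYBO R=WGYR D=GGYY L=OWOW
After move 6 (U): U=BWOY F=WGRR R=OBYR B=OWBB L=RGOW
After move 7 (R'): R=BROY U=BBOO F=WWRY D=GGYR B=YWGB
Query: D face = GGYR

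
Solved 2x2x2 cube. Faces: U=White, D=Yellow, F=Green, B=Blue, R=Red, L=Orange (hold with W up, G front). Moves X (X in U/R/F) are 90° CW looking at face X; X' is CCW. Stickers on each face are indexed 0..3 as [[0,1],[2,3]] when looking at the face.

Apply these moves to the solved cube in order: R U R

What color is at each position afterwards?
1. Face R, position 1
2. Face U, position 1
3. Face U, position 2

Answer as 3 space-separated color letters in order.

Answer: W R G

Derivation:
After move 1 (R): R=RRRR U=WGWG F=GYGY D=YBYB B=WBWB
After move 2 (U): U=WWGG F=RRGY R=WBRR B=OOWB L=GYOO
After move 3 (R): R=RWRB U=WRGY F=RBGB D=YWYO B=GOWB
Query 1: R[1] = W
Query 2: U[1] = R
Query 3: U[2] = G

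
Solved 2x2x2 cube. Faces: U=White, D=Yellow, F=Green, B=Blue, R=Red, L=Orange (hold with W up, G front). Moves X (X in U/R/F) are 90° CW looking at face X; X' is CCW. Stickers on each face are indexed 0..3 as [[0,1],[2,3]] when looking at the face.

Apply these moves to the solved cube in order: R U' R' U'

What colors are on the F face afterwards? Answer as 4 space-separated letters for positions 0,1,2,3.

After move 1 (R): R=RRRR U=WGWG F=GYGY D=YBYB B=WBWB
After move 2 (U'): U=GGWW F=OOGY R=GYRR B=RRWB L=WBOO
After move 3 (R'): R=YRGR U=GWWR F=OGGW D=YOYY B=BRBB
After move 4 (U'): U=WRGW F=WBGW R=OGGR B=YRBB L=BROO
Query: F face = WBGW

Answer: W B G W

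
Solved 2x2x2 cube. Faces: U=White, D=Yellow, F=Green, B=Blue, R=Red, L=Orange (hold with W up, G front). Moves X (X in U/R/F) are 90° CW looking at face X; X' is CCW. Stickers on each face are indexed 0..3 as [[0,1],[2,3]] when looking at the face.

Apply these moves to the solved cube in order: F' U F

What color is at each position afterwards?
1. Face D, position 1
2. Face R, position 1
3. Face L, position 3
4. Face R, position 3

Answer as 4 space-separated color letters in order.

After move 1 (F'): F=GGGG U=WWRR R=YRYR D=OOYY L=OWOW
After move 2 (U): U=RWRW F=YRGG R=BBYR B=OWBB L=GGOW
After move 3 (F): F=GYGR U=RWWG R=RBWR D=YBYY L=GOOO
Query 1: D[1] = B
Query 2: R[1] = B
Query 3: L[3] = O
Query 4: R[3] = R

Answer: B B O R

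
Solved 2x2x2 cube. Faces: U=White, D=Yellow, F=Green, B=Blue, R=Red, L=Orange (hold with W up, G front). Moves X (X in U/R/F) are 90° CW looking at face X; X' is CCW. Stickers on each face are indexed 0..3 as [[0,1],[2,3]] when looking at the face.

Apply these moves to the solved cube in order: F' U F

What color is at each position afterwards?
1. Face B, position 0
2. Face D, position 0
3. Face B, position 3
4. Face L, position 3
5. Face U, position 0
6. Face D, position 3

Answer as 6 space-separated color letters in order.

After move 1 (F'): F=GGGG U=WWRR R=YRYR D=OOYY L=OWOW
After move 2 (U): U=RWRW F=YRGG R=BBYR B=OWBB L=GGOW
After move 3 (F): F=GYGR U=RWWG R=RBWR D=YBYY L=GOOO
Query 1: B[0] = O
Query 2: D[0] = Y
Query 3: B[3] = B
Query 4: L[3] = O
Query 5: U[0] = R
Query 6: D[3] = Y

Answer: O Y B O R Y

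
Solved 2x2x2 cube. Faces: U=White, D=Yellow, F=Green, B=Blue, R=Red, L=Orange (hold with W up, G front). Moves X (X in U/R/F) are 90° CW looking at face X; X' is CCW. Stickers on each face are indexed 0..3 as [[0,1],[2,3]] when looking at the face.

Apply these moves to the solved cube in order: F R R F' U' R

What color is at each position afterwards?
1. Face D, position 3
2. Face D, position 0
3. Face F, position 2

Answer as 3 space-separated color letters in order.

After move 1 (F): F=GGGG U=WWOO R=WRWR D=RRYY L=OYOY
After move 2 (R): R=WWRR U=WGOG F=GRGY D=RBYB B=OBWB
After move 3 (R): R=RWRW U=WROY F=GBGB D=RWYO B=GBGB
After move 4 (F'): F=BBGG U=WRRR R=WWRW D=YYYO L=OYOO
After move 5 (U'): U=RRWR F=OYGG R=BBRW B=WWGB L=GBOO
After move 6 (R): R=RBWB U=RYWG F=OYGO D=YGYW B=RWRB
Query 1: D[3] = W
Query 2: D[0] = Y
Query 3: F[2] = G

Answer: W Y G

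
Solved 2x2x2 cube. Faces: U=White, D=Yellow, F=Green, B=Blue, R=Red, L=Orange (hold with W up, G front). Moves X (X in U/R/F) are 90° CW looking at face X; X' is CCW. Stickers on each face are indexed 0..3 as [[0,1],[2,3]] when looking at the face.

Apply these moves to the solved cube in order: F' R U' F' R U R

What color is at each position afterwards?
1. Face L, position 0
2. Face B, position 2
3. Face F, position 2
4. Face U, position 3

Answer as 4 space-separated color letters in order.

After move 1 (F'): F=GGGG U=WWRR R=YRYR D=OOYY L=OWOW
After move 2 (R): R=YYRR U=WGRG F=GOGY D=OBYB B=RBWB
After move 3 (U'): U=GGWR F=OWGY R=GORR B=YYWB L=RBOW
After move 4 (F'): F=WYOG U=GGGR R=BOOR D=BWYB L=RROW
After move 5 (R): R=OBRO U=GYGG F=WWOB D=BWYY B=RYGB
After move 6 (U): U=GGGY F=OBOB R=RYRO B=RRGB L=WWOW
After move 7 (R): R=RROY U=GBGB F=OWOY D=BGYR B=YRGB
Query 1: L[0] = W
Query 2: B[2] = G
Query 3: F[2] = O
Query 4: U[3] = B

Answer: W G O B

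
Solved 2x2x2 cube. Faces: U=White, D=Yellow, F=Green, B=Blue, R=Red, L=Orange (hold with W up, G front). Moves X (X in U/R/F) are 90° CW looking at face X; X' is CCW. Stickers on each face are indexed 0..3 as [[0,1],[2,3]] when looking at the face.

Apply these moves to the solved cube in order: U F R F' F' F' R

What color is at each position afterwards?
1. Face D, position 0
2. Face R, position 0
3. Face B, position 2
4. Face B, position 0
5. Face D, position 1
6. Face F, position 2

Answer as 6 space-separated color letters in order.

After move 1 (U): U=WWWW F=RRGG R=BBRR B=OOBB L=GGOO
After move 2 (F): F=GRGR U=WWOG R=WBWR D=RBYY L=GYOY
After move 3 (R): R=WWRB U=WROR F=GBGY D=RBYO B=GOWB
After move 4 (F'): F=BYGG U=WRWR R=BWRB D=YYYO L=GROO
After move 5 (F'): F=YGBG U=WRBR R=YWYB D=ROYO L=GROW
After move 6 (F'): F=GGYB U=WRYY R=OWRB D=RWYO L=GROB
After move 7 (R): R=ROBW U=WGYB F=GWYO D=RWYG B=YORB
Query 1: D[0] = R
Query 2: R[0] = R
Query 3: B[2] = R
Query 4: B[0] = Y
Query 5: D[1] = W
Query 6: F[2] = Y

Answer: R R R Y W Y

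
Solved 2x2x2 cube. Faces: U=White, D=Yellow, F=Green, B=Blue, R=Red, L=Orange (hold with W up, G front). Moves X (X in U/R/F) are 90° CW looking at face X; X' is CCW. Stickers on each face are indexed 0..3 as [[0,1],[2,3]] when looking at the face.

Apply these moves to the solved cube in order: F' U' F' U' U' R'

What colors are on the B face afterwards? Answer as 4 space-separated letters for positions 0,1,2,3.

After move 1 (F'): F=GGGG U=WWRR R=YRYR D=OOYY L=OWOW
After move 2 (U'): U=WRWR F=OWGG R=GGYR B=YRBB L=BBOW
After move 3 (F'): F=WGOG U=WRGY R=OGOR D=BWYY L=BROW
After move 4 (U'): U=RYWG F=BROG R=WGOR B=OGBB L=YROW
After move 5 (U'): U=YGRW F=YROG R=BROR B=WGBB L=OGOW
After move 6 (R'): R=RRBO U=YBRW F=YGOW D=BRYG B=YGWB
Query: B face = YGWB

Answer: Y G W B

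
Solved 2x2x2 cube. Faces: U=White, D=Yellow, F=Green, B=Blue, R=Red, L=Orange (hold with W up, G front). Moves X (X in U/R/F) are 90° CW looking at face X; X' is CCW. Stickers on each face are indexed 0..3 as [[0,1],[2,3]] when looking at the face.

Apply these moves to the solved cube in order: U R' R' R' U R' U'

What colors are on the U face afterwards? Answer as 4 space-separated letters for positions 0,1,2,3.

Answer: W G W G

Derivation:
After move 1 (U): U=WWWW F=RRGG R=BBRR B=OOBB L=GGOO
After move 2 (R'): R=BRBR U=WBWO F=RWGW D=YRYG B=YOYB
After move 3 (R'): R=RRBB U=WYWY F=RBGO D=YWYW B=GORB
After move 4 (R'): R=RBRB U=WRWG F=RYGY D=YBYO B=WOWB
After move 5 (U): U=WWGR F=RBGY R=WORB B=GGWB L=RYOO
After move 6 (R'): R=OBWR U=WWGG F=RWGR D=YBYY B=OGBB
After move 7 (U'): U=WGWG F=RYGR R=RWWR B=OBBB L=OGOO
Query: U face = WGWG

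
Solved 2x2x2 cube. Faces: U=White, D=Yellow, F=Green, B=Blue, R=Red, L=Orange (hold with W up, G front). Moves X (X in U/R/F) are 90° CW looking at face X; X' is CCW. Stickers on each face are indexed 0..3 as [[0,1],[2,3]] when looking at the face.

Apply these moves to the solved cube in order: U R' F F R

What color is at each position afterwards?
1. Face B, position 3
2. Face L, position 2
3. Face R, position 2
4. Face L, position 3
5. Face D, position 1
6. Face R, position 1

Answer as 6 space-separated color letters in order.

Answer: B O R B Y O

Derivation:
After move 1 (U): U=WWWW F=RRGG R=BBRR B=OOBB L=GGOO
After move 2 (R'): R=BRBR U=WBWO F=RWGW D=YRYG B=YOYB
After move 3 (F): F=GRWW U=WBOG R=WROR D=BBYG L=GYOR
After move 4 (F): F=WGWR U=WBRY R=ORGR D=OWYG L=GBOB
After move 5 (R): R=GORR U=WGRR F=WWWG D=OYYY B=YOBB
Query 1: B[3] = B
Query 2: L[2] = O
Query 3: R[2] = R
Query 4: L[3] = B
Query 5: D[1] = Y
Query 6: R[1] = O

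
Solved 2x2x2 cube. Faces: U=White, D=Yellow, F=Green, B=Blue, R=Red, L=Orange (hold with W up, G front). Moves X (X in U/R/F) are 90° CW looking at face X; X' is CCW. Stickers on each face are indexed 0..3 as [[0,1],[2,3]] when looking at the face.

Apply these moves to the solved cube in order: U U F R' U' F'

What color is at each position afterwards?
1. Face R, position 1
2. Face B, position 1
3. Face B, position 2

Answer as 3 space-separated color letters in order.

After move 1 (U): U=WWWW F=RRGG R=BBRR B=OOBB L=GGOO
After move 2 (U): U=WWWW F=BBGG R=OORR B=GGBB L=RROO
After move 3 (F): F=GBGB U=WWOR R=WOWR D=ROYY L=RYOY
After move 4 (R'): R=ORWW U=WBOG F=GWGR D=RBYB B=YGOB
After move 5 (U'): U=BGWO F=RYGR R=GWWW B=OROB L=YGOY
After move 6 (F'): F=YRRG U=BGGW R=BWRW D=GYYB L=YOOW
Query 1: R[1] = W
Query 2: B[1] = R
Query 3: B[2] = O

Answer: W R O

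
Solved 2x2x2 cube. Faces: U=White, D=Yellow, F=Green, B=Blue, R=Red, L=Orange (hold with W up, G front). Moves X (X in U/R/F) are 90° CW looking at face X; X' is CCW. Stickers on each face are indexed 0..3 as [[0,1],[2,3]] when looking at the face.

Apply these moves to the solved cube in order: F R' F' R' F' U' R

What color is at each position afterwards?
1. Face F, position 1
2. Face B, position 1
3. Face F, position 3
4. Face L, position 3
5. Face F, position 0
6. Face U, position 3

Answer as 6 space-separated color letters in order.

After move 1 (F): F=GGGG U=WWOO R=WRWR D=RRYY L=OYOY
After move 2 (R'): R=RRWW U=WBOB F=GWGO D=RGYG B=YBRB
After move 3 (F'): F=WOGG U=WBRW R=GRRW D=YYYG L=OBOO
After move 4 (R'): R=RWGR U=WRRY F=WBGW D=YOYG B=GBYB
After move 5 (F'): F=BWWG U=WRRG R=OWYR D=BOYG L=OYOR
After move 6 (U'): U=RGWR F=OYWG R=BWYR B=OWYB L=GBOR
After move 7 (R): R=YBRW U=RYWG F=OOWG D=BYYO B=RWGB
Query 1: F[1] = O
Query 2: B[1] = W
Query 3: F[3] = G
Query 4: L[3] = R
Query 5: F[0] = O
Query 6: U[3] = G

Answer: O W G R O G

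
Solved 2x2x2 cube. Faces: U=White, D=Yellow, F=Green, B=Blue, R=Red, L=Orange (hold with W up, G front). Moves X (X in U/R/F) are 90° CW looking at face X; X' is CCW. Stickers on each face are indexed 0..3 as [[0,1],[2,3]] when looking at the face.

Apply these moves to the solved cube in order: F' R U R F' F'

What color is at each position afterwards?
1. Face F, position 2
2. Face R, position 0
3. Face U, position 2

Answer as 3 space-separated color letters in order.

Answer: B W W

Derivation:
After move 1 (F'): F=GGGG U=WWRR R=YRYR D=OOYY L=OWOW
After move 2 (R): R=YYRR U=WGRG F=GOGY D=OBYB B=RBWB
After move 3 (U): U=RWGG F=YYGY R=RBRR B=OWWB L=GOOW
After move 4 (R): R=RRRB U=RYGY F=YBGB D=OWYO B=GWWB
After move 5 (F'): F=BBYG U=RYRR R=WROB D=OWYO L=GYOG
After move 6 (F'): F=BGBY U=RYWO R=WROB D=YGYO L=GROR
Query 1: F[2] = B
Query 2: R[0] = W
Query 3: U[2] = W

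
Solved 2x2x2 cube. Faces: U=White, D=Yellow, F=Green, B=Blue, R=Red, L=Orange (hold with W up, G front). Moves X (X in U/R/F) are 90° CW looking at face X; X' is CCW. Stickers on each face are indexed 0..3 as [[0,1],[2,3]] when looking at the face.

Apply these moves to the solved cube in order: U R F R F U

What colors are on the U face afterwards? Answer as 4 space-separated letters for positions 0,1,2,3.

Answer: B W Y R

Derivation:
After move 1 (U): U=WWWW F=RRGG R=BBRR B=OOBB L=GGOO
After move 2 (R): R=RBRB U=WRWG F=RYGY D=YBYO B=WOWB
After move 3 (F): F=GRYY U=WROG R=WBGB D=RRYO L=GYOB
After move 4 (R): R=GWBB U=WROY F=GRYO D=RWYW B=GORB
After move 5 (F): F=YGOR U=WRBY R=OWYB D=BGYW L=GROW
After move 6 (U): U=BWYR F=OWOR R=GOYB B=GRRB L=YGOW
Query: U face = BWYR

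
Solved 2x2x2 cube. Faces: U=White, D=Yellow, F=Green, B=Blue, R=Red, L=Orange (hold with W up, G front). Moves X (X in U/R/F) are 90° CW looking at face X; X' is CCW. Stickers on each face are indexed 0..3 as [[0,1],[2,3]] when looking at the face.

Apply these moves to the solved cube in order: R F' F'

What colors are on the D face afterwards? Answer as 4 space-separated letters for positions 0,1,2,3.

After move 1 (R): R=RRRR U=WGWG F=GYGY D=YBYB B=WBWB
After move 2 (F'): F=YYGG U=WGRR R=BRYR D=OOYB L=OGOW
After move 3 (F'): F=YGYG U=WGBY R=OROR D=GWYB L=OROR
Query: D face = GWYB

Answer: G W Y B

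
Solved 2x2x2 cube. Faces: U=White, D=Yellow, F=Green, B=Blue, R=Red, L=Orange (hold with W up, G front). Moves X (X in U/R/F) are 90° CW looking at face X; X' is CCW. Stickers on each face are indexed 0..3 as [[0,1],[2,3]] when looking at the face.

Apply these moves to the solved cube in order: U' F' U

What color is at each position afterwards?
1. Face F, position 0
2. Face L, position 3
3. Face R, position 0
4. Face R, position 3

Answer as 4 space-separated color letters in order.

After move 1 (U'): U=WWWW F=OOGG R=GGRR B=RRBB L=BBOO
After move 2 (F'): F=OGOG U=WWGR R=YGYR D=BOYY L=BWOW
After move 3 (U): U=GWRW F=YGOG R=RRYR B=BWBB L=OGOW
Query 1: F[0] = Y
Query 2: L[3] = W
Query 3: R[0] = R
Query 4: R[3] = R

Answer: Y W R R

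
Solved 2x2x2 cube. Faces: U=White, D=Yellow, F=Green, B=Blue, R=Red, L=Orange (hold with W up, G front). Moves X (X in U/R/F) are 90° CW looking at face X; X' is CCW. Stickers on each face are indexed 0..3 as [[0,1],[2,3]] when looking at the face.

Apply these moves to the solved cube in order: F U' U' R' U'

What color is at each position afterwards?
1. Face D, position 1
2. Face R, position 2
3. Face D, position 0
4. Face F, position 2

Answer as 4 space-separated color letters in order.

After move 1 (F): F=GGGG U=WWOO R=WRWR D=RRYY L=OYOY
After move 2 (U'): U=WOWO F=OYGG R=GGWR B=WRBB L=BBOY
After move 3 (U'): U=OOWW F=BBGG R=OYWR B=GGBB L=WROY
After move 4 (R'): R=YROW U=OBWG F=BOGW D=RBYG B=YGRB
After move 5 (U'): U=BGOW F=WRGW R=BOOW B=YRRB L=YGOY
Query 1: D[1] = B
Query 2: R[2] = O
Query 3: D[0] = R
Query 4: F[2] = G

Answer: B O R G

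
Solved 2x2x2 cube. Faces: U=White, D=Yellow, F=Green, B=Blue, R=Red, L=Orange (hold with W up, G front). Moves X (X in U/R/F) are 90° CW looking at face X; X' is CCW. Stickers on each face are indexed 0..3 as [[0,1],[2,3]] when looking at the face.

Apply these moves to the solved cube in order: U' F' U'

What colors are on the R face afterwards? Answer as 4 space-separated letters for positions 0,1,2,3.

Answer: O G Y R

Derivation:
After move 1 (U'): U=WWWW F=OOGG R=GGRR B=RRBB L=BBOO
After move 2 (F'): F=OGOG U=WWGR R=YGYR D=BOYY L=BWOW
After move 3 (U'): U=WRWG F=BWOG R=OGYR B=YGBB L=RROW
Query: R face = OGYR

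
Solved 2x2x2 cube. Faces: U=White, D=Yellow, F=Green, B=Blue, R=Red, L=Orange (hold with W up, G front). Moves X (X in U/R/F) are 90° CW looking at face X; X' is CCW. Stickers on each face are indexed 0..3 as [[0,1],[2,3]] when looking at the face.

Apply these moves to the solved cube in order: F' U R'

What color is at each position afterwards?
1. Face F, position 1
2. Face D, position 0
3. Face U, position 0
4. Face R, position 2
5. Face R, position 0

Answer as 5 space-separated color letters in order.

Answer: W O R B B

Derivation:
After move 1 (F'): F=GGGG U=WWRR R=YRYR D=OOYY L=OWOW
After move 2 (U): U=RWRW F=YRGG R=BBYR B=OWBB L=GGOW
After move 3 (R'): R=BRBY U=RBRO F=YWGW D=ORYG B=YWOB
Query 1: F[1] = W
Query 2: D[0] = O
Query 3: U[0] = R
Query 4: R[2] = B
Query 5: R[0] = B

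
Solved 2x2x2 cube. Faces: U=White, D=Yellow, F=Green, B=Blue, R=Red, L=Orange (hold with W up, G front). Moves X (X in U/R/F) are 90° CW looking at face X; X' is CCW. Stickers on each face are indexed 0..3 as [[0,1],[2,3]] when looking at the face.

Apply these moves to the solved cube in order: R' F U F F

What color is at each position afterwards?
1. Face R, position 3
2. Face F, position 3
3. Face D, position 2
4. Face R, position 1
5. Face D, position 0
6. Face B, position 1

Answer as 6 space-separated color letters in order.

Answer: R W Y B B Y

Derivation:
After move 1 (R'): R=RRRR U=WBWB F=GWGW D=YGYG B=YBYB
After move 2 (F): F=GGWW U=WBOO R=WRBR D=RRYG L=OYOG
After move 3 (U): U=OWOB F=WRWW R=YBBR B=OYYB L=GGOG
After move 4 (F): F=WWWR U=OWGG R=OBBR D=BYYG L=GROR
After move 5 (F): F=WWRW U=OWRR R=GBGR D=BOYG L=GBOY
Query 1: R[3] = R
Query 2: F[3] = W
Query 3: D[2] = Y
Query 4: R[1] = B
Query 5: D[0] = B
Query 6: B[1] = Y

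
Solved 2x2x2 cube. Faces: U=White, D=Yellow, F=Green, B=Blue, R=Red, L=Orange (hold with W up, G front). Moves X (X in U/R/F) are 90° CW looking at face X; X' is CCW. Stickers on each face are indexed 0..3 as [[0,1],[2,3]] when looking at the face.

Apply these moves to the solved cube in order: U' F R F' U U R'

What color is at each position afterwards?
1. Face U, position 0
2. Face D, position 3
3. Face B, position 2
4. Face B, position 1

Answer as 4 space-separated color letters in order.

Answer: R G Y Y

Derivation:
After move 1 (U'): U=WWWW F=OOGG R=GGRR B=RRBB L=BBOO
After move 2 (F): F=GOGO U=WWOB R=WGWR D=RGYY L=BYOY
After move 3 (R): R=WWRG U=WOOO F=GGGY D=RBYR B=BRWB
After move 4 (F'): F=GYGG U=WOWR R=BWRG D=YYYR L=BOOO
After move 5 (U): U=WWRO F=BWGG R=BRRG B=BOWB L=GYOO
After move 6 (U): U=RWOW F=BRGG R=BORG B=GYWB L=BWOO
After move 7 (R'): R=OGBR U=RWOG F=BWGW D=YRYG B=RYYB
Query 1: U[0] = R
Query 2: D[3] = G
Query 3: B[2] = Y
Query 4: B[1] = Y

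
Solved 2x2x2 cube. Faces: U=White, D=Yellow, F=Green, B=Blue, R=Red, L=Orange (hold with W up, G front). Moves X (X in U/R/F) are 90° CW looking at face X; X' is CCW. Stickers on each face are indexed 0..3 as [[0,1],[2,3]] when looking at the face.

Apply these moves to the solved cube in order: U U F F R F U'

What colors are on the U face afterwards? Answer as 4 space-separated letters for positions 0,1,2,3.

Answer: G R W O

Derivation:
After move 1 (U): U=WWWW F=RRGG R=BBRR B=OOBB L=GGOO
After move 2 (U): U=WWWW F=BBGG R=OORR B=GGBB L=RROO
After move 3 (F): F=GBGB U=WWOR R=WOWR D=ROYY L=RYOY
After move 4 (F): F=GGBB U=WWYY R=OORR D=WWYY L=RROO
After move 5 (R): R=RORO U=WGYB F=GWBY D=WBYG B=YGWB
After move 6 (F): F=BGYW U=WGOR R=YOBO D=RRYG L=RWOB
After move 7 (U'): U=GRWO F=RWYW R=BGBO B=YOWB L=YGOB
Query: U face = GRWO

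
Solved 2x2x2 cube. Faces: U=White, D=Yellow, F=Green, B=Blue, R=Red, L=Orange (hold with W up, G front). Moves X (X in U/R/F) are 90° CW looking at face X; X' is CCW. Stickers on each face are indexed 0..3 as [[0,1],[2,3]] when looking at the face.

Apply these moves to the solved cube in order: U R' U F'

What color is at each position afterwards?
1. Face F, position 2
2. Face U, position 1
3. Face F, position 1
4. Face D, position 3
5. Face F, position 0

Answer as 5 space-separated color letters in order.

Answer: B W W G R

Derivation:
After move 1 (U): U=WWWW F=RRGG R=BBRR B=OOBB L=GGOO
After move 2 (R'): R=BRBR U=WBWO F=RWGW D=YRYG B=YOYB
After move 3 (U): U=WWOB F=BRGW R=YOBR B=GGYB L=RWOO
After move 4 (F'): F=RWBG U=WWYB R=ROYR D=WOYG L=RBOO
Query 1: F[2] = B
Query 2: U[1] = W
Query 3: F[1] = W
Query 4: D[3] = G
Query 5: F[0] = R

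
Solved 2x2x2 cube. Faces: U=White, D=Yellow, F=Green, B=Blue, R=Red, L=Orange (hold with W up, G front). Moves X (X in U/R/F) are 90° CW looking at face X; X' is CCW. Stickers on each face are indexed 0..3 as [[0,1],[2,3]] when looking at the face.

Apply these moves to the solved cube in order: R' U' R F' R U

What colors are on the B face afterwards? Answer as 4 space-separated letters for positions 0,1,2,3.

Answer: Y W O B

Derivation:
After move 1 (R'): R=RRRR U=WBWB F=GWGW D=YGYG B=YBYB
After move 2 (U'): U=BBWW F=OOGW R=GWRR B=RRYB L=YBOO
After move 3 (R): R=RGRW U=BOWW F=OGGG D=YYYR B=WRBB
After move 4 (F'): F=GGOG U=BORR R=YGYW D=BOYR L=YWOW
After move 5 (R): R=YYWG U=BGRG F=GOOR D=BBYW B=RROB
After move 6 (U): U=RBGG F=YYOR R=RRWG B=YWOB L=GOOW
Query: B face = YWOB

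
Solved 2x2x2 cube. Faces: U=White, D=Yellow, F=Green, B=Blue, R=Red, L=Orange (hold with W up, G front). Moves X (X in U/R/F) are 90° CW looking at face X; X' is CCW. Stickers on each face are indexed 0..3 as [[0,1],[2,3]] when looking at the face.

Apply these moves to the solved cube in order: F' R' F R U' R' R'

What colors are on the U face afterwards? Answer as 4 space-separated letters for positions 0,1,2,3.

Answer: G O W Y

Derivation:
After move 1 (F'): F=GGGG U=WWRR R=YRYR D=OOYY L=OWOW
After move 2 (R'): R=RRYY U=WBRB F=GWGR D=OGYG B=YBOB
After move 3 (F): F=GGRW U=WBWW R=RRBY D=YRYG L=OOOG
After move 4 (R): R=BRYR U=WGWW F=GRRG D=YOYY B=WBBB
After move 5 (U'): U=GWWW F=OORG R=GRYR B=BRBB L=WBOG
After move 6 (R'): R=RRGY U=GBWB F=OWRW D=YOYG B=YROB
After move 7 (R'): R=RYRG U=GOWY F=OBRB D=YWYW B=GROB
Query: U face = GOWY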